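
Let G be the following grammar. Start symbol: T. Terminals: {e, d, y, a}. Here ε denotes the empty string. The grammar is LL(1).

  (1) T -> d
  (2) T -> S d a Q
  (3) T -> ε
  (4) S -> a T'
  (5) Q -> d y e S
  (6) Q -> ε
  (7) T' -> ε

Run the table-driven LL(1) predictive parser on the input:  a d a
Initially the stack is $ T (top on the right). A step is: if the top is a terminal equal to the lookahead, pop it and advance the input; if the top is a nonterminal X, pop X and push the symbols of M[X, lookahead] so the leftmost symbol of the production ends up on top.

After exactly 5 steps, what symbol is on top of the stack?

     Stack         Input    Action
  1  $ T           a d a $  expand T -> S d a Q
  2  $ Q a d S     a d a $  expand S -> a T'
  3  $ Q a d T' a  a d a $  match a
  4  $ Q a d T'    d a $    expand T' -> ε
  5  $ Q a d       d a $    match d
Stack after step 5: $ Q a (top = a).

a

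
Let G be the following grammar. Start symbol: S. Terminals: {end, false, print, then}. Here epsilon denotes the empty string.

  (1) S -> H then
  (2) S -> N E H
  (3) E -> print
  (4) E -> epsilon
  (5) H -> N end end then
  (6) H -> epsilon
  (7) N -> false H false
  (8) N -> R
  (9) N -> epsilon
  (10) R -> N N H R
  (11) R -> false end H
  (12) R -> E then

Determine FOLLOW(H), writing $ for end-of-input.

FIRST(E): from E->print we get {print}; from E->epsilon we get {epsilon}. So FIRST(E) = {epsilon, print}.
FIRST(S): from S->H then we get {end, false, print, then}; from S->N E H we get {epsilon, end, false, print, then}. So FIRST(S) = {epsilon, end, false, print, then}.
FIRST(H): from H->N end end then we get {end, false, print, then}; from H->epsilon we get {epsilon}. So FIRST(H) = {epsilon, end, false, print, then}.
FIRST(N): from N->false H false we get {false}; from N->R we get {end, false, print, then}; from N->epsilon we get {epsilon}. So FIRST(N) = {epsilon, end, false, print, then}.
FIRST(R): from R->N N H R we get {end, false, print, then}; from R->false end H we get {false}; from R->E then we get {print, then}. So FIRST(R) = {end, false, print, then}.
FOLLOW(S) includes $ since S is the start symbol.
FOLLOW(S): S appears on no right-hand side. Thus FOLLOW(S) = {$}.
FOLLOW(E): in S->N E H, E is followed by H with FIRST {epsilon, end, false, print, then}; in S->N E H, the suffix after E is nullable, so FOLLOW(E) ⊇ FOLLOW(S) = {$}; in R->E then, E is followed by then with FIRST {then}. Thus FOLLOW(E) = {$, end, false, print, then}.
FOLLOW(N): in S->N E H, N is followed by E H with FIRST {epsilon, end, false, print, then}; in S->N E H, the suffix after N is nullable, so FOLLOW(N) ⊇ FOLLOW(S) = {$}; in H->N end end then, N is followed by end end then with FIRST {end}; in R->N N H R (occurrence 1), N is followed by N H R with FIRST {end, false, print, then}; in R->N N H R (occurrence 2), N is followed by H R with FIRST {end, false, print, then}. Thus FOLLOW(N) = {$, end, false, print, then}.
FOLLOW(R): in N->R, the suffix after R is empty, so FOLLOW(R) ⊇ FOLLOW(N) = {$, end, false, print, then}; in R->N N H R, the suffix after R is empty (adds nothing new). Thus FOLLOW(R) = {$, end, false, print, then}.
FOLLOW(H): in S->H then, H is followed by then with FIRST {then}; in S->N E H, the suffix after H is empty, so FOLLOW(H) ⊇ FOLLOW(S) = {$}; in N->false H false, H is followed by false with FIRST {false}; in R->N N H R, H is followed by R with FIRST {end, false, print, then}; in R->false end H, the suffix after H is empty, so FOLLOW(H) ⊇ FOLLOW(R) = {$, end, false, print, then}. Thus FOLLOW(H) = {$, end, false, print, then}.

{$, end, false, print, then}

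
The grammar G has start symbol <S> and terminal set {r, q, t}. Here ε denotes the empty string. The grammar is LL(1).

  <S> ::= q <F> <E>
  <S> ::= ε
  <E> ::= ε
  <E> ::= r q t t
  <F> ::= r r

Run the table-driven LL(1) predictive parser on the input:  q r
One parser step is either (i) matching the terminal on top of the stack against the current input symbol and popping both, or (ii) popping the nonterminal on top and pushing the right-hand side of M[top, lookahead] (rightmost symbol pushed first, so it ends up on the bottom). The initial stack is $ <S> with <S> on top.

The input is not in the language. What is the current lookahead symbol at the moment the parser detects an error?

     Stack        Input  Action
  1  $ <S>        q r $  expand <S> ::= q <F> <E>
  2  $ <E> <F> q  q r $  match q
  3  $ <E> <F>    r $    expand <F> ::= r r
  4  $ <E> r r    r $    match r
  5  $ <E> r      $      error: top is terminal r but lookahead is $

$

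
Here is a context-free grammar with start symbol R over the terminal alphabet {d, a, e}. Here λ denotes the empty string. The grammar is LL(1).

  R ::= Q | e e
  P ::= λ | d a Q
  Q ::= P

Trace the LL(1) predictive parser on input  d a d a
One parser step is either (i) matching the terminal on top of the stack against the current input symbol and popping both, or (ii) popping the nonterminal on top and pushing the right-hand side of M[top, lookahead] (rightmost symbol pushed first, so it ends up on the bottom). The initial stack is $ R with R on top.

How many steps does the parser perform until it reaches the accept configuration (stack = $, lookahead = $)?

step 1: stack=$ R  input=d a d a $  — expand R ::= Q
step 2: stack=$ Q  input=d a d a $  — expand Q ::= P
step 3: stack=$ P  input=d a d a $  — expand P ::= d a Q
step 4: stack=$ Q a d  input=d a d a $  — match d
step 5: stack=$ Q a  input=a d a $  — match a
step 6: stack=$ Q  input=d a $  — expand Q ::= P
step 7: stack=$ P  input=d a $  — expand P ::= d a Q
step 8: stack=$ Q a d  input=d a $  — match d
step 9: stack=$ Q a  input=a $  — match a
step 10: stack=$ Q  input=$  — expand Q ::= P
step 11: stack=$ P  input=$  — expand P ::= λ
Accept reached after 11 steps.

11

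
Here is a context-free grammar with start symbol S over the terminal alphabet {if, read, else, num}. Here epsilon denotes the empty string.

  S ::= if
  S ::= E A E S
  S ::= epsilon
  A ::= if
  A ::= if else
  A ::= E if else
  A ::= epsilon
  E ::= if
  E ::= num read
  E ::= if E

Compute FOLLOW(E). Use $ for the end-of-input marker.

{$, if, num}

FIRST(E) = {if, num}
FIRST(S) = {epsilon, if, num}  (via E A E S)
FIRST(A) = {epsilon, if, num}  (via E if else)
FOLLOW(S) includes $ since S is the start symbol.
FOLLOW(S): in S::=E A E S, the suffix after S is empty (adds nothing new). Thus FOLLOW(S) = {$}.
FOLLOW(A): in S::=E A E S, A is followed by E S with FIRST {if, num}. Thus FOLLOW(A) = {if, num}.
FOLLOW(E): in S::=E A E S (occurrence 1), E is followed by A E S with FIRST {if, num}; in S::=E A E S (occurrence 2), E is followed by S with FIRST {epsilon, if, num}; in S::=E A E S (occurrence 2), the suffix after E is nullable, so FOLLOW(E) ⊇ FOLLOW(S) = {$}; in A::=E if else, E is followed by if else with FIRST {if}; in E::=if E, the suffix after E is empty (adds nothing new). Thus FOLLOW(E) = {$, if, num}.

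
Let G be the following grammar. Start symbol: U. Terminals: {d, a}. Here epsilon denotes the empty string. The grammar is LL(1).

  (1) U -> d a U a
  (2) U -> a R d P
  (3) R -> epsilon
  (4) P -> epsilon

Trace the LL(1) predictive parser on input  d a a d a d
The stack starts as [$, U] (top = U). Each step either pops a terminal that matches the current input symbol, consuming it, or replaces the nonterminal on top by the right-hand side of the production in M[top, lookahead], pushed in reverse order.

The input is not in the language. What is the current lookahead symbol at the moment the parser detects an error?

d

      Stack        Input          Action
   1  $ U          d a a d a d $  expand U -> d a U a
   2  $ a U a d    d a a d a d $  match d
   3  $ a U a      a a d a d $    match a
   4  $ a U        a d a d $      expand U -> a R d P
   5  $ a P d R a  a d a d $      match a
   6  $ a P d R    d a d $        expand R -> epsilon
   7  $ a P d      d a d $        match d
   8  $ a P        a d $          expand P -> epsilon
   9  $ a          a d $          match a
  10  $            d $            error: stack empty but input remains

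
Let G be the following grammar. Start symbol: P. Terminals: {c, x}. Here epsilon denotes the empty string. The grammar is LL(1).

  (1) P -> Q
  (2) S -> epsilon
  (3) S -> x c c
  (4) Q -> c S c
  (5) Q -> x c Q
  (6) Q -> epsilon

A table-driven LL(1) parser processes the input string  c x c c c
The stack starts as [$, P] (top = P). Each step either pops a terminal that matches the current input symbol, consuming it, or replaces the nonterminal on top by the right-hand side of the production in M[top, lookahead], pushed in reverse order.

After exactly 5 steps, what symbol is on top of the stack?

c

     Stack      Input        Action
  1  $ P        c x c c c $  expand P -> Q
  2  $ Q        c x c c c $  expand Q -> c S c
  3  $ c S c    c x c c c $  match c
  4  $ c S      x c c c $    expand S -> x c c
  5  $ c c c x  x c c c $    match x
Stack after step 5: $ c c c (top = c).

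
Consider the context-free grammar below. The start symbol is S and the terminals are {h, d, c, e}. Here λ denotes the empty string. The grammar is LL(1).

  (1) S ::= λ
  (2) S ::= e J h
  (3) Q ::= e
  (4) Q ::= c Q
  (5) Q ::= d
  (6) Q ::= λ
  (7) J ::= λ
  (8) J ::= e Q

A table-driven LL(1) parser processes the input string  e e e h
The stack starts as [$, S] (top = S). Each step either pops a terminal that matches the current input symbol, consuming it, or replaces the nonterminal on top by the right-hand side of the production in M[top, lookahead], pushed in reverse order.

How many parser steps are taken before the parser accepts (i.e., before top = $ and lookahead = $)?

step 1: stack=$ S  input=e e e h $  — expand S ::= e J h
step 2: stack=$ h J e  input=e e e h $  — match e
step 3: stack=$ h J  input=e e h $  — expand J ::= e Q
step 4: stack=$ h Q e  input=e e h $  — match e
step 5: stack=$ h Q  input=e h $  — expand Q ::= e
step 6: stack=$ h e  input=e h $  — match e
step 7: stack=$ h  input=h $  — match h
Accept reached after 7 steps.

7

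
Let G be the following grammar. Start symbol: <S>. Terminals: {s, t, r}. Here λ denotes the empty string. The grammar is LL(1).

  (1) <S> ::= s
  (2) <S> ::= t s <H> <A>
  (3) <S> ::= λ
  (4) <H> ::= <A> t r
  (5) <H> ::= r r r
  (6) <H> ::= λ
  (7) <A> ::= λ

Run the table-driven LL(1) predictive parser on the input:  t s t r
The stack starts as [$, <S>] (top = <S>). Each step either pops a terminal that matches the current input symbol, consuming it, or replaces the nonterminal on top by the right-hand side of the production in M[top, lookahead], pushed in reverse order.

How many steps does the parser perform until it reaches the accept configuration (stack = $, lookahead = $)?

8

step 1: stack=$ <S>  input=t s t r $  — expand <S> ::= t s <H> <A>
step 2: stack=$ <A> <H> s t  input=t s t r $  — match t
step 3: stack=$ <A> <H> s  input=s t r $  — match s
step 4: stack=$ <A> <H>  input=t r $  — expand <H> ::= <A> t r
step 5: stack=$ <A> r t <A>  input=t r $  — expand <A> ::= λ
step 6: stack=$ <A> r t  input=t r $  — match t
step 7: stack=$ <A> r  input=r $  — match r
step 8: stack=$ <A>  input=$  — expand <A> ::= λ
Accept reached after 8 steps.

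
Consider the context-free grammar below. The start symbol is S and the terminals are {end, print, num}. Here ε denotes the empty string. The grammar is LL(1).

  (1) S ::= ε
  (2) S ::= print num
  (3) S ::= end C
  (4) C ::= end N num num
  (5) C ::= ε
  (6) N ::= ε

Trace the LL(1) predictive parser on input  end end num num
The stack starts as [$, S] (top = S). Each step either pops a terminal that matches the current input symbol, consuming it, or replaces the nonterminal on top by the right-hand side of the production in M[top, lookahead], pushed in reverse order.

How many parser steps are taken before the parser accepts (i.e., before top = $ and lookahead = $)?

step 1: stack=$ S  input=end end num num $  — expand S ::= end C
step 2: stack=$ C end  input=end end num num $  — match end
step 3: stack=$ C  input=end num num $  — expand C ::= end N num num
step 4: stack=$ num num N end  input=end num num $  — match end
step 5: stack=$ num num N  input=num num $  — expand N ::= ε
step 6: stack=$ num num  input=num num $  — match num
step 7: stack=$ num  input=num $  — match num
Accept reached after 7 steps.

7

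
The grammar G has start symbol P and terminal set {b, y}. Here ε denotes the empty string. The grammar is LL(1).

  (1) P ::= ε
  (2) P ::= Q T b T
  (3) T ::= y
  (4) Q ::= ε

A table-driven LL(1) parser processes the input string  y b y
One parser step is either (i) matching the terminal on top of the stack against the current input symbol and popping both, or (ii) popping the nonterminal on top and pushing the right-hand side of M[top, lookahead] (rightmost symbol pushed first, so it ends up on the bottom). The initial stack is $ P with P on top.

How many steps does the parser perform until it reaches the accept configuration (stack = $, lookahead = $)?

step 1: stack=$ P  input=y b y $  — expand P ::= Q T b T
step 2: stack=$ T b T Q  input=y b y $  — expand Q ::= ε
step 3: stack=$ T b T  input=y b y $  — expand T ::= y
step 4: stack=$ T b y  input=y b y $  — match y
step 5: stack=$ T b  input=b y $  — match b
step 6: stack=$ T  input=y $  — expand T ::= y
step 7: stack=$ y  input=y $  — match y
Accept reached after 7 steps.

7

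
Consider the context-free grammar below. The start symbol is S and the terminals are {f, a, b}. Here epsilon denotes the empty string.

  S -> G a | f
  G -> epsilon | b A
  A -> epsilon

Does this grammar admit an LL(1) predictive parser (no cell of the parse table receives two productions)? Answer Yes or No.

FIRST(S) = {a, b, f}
FIRST(G) = {epsilon, b}
FIRST(A) = {epsilon}
FOLLOW(S) = {$}
FOLLOW(G) = {a}
FOLLOW(A) = {a}
Each cell of M receives at most one production.

Yes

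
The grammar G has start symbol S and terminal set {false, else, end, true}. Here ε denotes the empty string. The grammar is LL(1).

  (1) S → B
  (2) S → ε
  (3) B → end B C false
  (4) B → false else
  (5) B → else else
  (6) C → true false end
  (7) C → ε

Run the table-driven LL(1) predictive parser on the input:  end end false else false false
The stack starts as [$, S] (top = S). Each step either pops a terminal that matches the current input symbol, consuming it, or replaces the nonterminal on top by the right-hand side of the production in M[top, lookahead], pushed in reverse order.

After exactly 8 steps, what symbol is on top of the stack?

step 1: stack=$ S  input=end end false else false false $  — expand S → B
step 2: stack=$ B  input=end end false else false false $  — expand B → end B C false
step 3: stack=$ false C B end  input=end end false else false false $  — match end
step 4: stack=$ false C B  input=end false else false false $  — expand B → end B C false
step 5: stack=$ false C false C B end  input=end false else false false $  — match end
step 6: stack=$ false C false C B  input=false else false false $  — expand B → false else
step 7: stack=$ false C false C else false  input=false else false false $  — match false
step 8: stack=$ false C false C else  input=else false false $  — match else
Stack after step 8: $ false C false C (top = C).

C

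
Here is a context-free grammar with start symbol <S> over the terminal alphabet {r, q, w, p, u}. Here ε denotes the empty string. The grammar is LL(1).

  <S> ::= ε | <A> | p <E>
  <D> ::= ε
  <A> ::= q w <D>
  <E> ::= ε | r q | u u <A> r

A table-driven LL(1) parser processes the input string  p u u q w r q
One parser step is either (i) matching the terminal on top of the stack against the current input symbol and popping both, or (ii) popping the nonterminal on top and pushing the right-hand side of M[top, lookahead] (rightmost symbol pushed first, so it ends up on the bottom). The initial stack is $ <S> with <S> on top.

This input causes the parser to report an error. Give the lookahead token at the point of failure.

step 1: stack=$ <S>  input=p u u q w r q $  — expand <S> ::= p <E>
step 2: stack=$ <E> p  input=p u u q w r q $  — match p
step 3: stack=$ <E>  input=u u q w r q $  — expand <E> ::= u u <A> r
step 4: stack=$ r <A> u u  input=u u q w r q $  — match u
step 5: stack=$ r <A> u  input=u q w r q $  — match u
step 6: stack=$ r <A>  input=q w r q $  — expand <A> ::= q w <D>
step 7: stack=$ r <D> w q  input=q w r q $  — match q
step 8: stack=$ r <D> w  input=w r q $  — match w
step 9: stack=$ r <D>  input=r q $  — expand <D> ::= ε
step 10: stack=$ r  input=r q $  — match r
step 11: stack=$  input=q $  — error: stack empty but input remains

q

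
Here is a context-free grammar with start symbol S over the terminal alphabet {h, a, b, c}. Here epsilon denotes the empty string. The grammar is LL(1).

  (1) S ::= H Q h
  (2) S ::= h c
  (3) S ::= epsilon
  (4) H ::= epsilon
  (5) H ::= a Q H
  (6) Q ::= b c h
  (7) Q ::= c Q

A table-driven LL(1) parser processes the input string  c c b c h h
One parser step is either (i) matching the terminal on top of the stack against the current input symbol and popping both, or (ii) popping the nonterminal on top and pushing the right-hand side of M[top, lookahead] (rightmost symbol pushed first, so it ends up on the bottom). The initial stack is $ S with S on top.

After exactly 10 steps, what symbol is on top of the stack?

h

step 1: stack=$ S  input=c c b c h h $  — expand S ::= H Q h
step 2: stack=$ h Q H  input=c c b c h h $  — expand H ::= epsilon
step 3: stack=$ h Q  input=c c b c h h $  — expand Q ::= c Q
step 4: stack=$ h Q c  input=c c b c h h $  — match c
step 5: stack=$ h Q  input=c b c h h $  — expand Q ::= c Q
step 6: stack=$ h Q c  input=c b c h h $  — match c
step 7: stack=$ h Q  input=b c h h $  — expand Q ::= b c h
step 8: stack=$ h h c b  input=b c h h $  — match b
step 9: stack=$ h h c  input=c h h $  — match c
step 10: stack=$ h h  input=h h $  — match h
Stack after step 10: $ h (top = h).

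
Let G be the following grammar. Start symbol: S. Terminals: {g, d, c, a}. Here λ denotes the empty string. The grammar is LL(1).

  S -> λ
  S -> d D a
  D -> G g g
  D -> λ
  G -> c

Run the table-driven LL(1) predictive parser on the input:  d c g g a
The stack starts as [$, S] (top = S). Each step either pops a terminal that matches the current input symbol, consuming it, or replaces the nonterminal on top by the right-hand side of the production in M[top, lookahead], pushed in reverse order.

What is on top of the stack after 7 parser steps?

     Stack      Input        Action
  1  $ S        d c g g a $  expand S -> d D a
  2  $ a D d    d c g g a $  match d
  3  $ a D      c g g a $    expand D -> G g g
  4  $ a g g G  c g g a $    expand G -> c
  5  $ a g g c  c g g a $    match c
  6  $ a g g    g g a $      match g
  7  $ a g      g a $        match g
Stack after step 7: $ a (top = a).

a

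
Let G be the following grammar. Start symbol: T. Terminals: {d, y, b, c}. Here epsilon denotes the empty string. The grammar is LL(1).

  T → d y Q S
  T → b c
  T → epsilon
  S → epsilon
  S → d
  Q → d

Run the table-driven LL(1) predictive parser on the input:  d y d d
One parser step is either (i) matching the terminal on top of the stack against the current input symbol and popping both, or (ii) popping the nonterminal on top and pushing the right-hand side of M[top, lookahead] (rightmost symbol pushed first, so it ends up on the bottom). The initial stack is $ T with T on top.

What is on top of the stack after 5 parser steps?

S

     Stack      Input      Action
  1  $ T        d y d d $  expand T → d y Q S
  2  $ S Q y d  d y d d $  match d
  3  $ S Q y    y d d $    match y
  4  $ S Q      d d $      expand Q → d
  5  $ S d      d d $      match d
Stack after step 5: $ S (top = S).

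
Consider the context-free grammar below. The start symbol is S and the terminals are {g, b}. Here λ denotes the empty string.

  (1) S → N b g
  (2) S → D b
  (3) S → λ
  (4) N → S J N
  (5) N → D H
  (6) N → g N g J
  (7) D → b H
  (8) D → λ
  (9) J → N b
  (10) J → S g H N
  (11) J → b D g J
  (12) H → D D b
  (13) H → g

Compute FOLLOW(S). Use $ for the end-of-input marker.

{$, b, g}

FIRST(D) = {λ, b}
FIRST(H) = {b, g}  (via D D b)
FIRST(S) = {λ, b, g}  (via N b g, D b)
FIRST(N) = {b, g}  (via S J N, D H)
FIRST(J) = {b, g}  (via N b, S g H N)
FOLLOW(S) includes $ since S is the start symbol.
FOLLOW(S): in N→S J N, S is followed by J N with FIRST {b, g}; in J→S g H N, S is followed by g H N with FIRST {g}. Thus FOLLOW(S) = {$, b, g}.
FOLLOW(D): in S→D b, D is followed by b with FIRST {b}; in N→D H, D is followed by H with FIRST {b, g}; in J→b D g J, D is followed by g J with FIRST {g}; in H→D D b (occurrence 1), D is followed by D b with FIRST {b}; in H→D D b (occurrence 2), D is followed by b with FIRST {b}. Thus FOLLOW(D) = {b, g}.
FOLLOW(N): in S→N b g, N is followed by b g with FIRST {b}; in N→S J N, the suffix after N is empty (adds nothing new); in N→g N g J, N is followed by g J with FIRST {g}; in J→N b, N is followed by b with FIRST {b}; in J→S g H N, the suffix after N is empty, so FOLLOW(N) ⊇ FOLLOW(J) = {b, g}. Thus FOLLOW(N) = {b, g}.
FOLLOW(J): in N→S J N, J is followed by N with FIRST {b, g}; in N→g N g J, the suffix after J is empty, so FOLLOW(J) ⊇ FOLLOW(N) = {b, g}; in J→b D g J, the suffix after J is empty (adds nothing new). Thus FOLLOW(J) = {b, g}.
FOLLOW(H): in N→D H, the suffix after H is empty, so FOLLOW(H) ⊇ FOLLOW(N) = {b, g}; in D→b H, the suffix after H is empty, so FOLLOW(H) ⊇ FOLLOW(D) = {b, g}; in J→S g H N, H is followed by N with FIRST {b, g}. Thus FOLLOW(H) = {b, g}.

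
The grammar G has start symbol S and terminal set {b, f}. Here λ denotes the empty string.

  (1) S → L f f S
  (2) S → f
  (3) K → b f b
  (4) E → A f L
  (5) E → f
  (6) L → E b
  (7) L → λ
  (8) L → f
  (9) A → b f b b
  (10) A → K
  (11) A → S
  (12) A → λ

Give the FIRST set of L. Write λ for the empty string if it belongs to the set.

{λ, b, f}

FIRST(K) = {b}
FIRST(S) = {b, f}  (via L f f S)
FIRST(A) = {λ, b, f}  (via K, S)
FIRST(E) = {b, f}  (via A f L)
FIRST(L) = {λ, b, f}  (via E b)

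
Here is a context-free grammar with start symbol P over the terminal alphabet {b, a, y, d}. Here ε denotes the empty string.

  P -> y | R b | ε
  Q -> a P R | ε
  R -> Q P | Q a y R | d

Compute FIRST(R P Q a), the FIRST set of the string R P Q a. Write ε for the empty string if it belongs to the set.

{a, b, d, y}

FIRST(Q): from Q->a P R we get {a}; from Q->ε we get {ε}. So FIRST(Q) = {ε, a}.
FIRST(P): from P->y we get {y}; from P->R b we get {a, b, d, y}; from P->ε we get {ε}. So FIRST(P) = {ε, a, b, d, y}.
FIRST(R): from R->Q P we get {ε, a, b, d, y}; from R->Q a y R we get {a}; from R->d we get {d}. So FIRST(R) = {ε, a, b, d, y}.
FIRST(R P Q a): take FIRST of each symbol in turn, carrying on past any symbol whose FIRST contains ε; result {a, b, d, y}.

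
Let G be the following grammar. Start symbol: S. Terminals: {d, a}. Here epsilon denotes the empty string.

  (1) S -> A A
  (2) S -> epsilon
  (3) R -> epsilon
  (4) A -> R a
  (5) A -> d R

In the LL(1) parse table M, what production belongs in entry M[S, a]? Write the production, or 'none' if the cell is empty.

S -> A A

FIRST(R): from R->epsilon we get {epsilon}. So FIRST(R) = {epsilon}.
FIRST(A): from A->R a we get {a}; from A->d R we get {d}. So FIRST(A) = {a, d}.
FIRST(S): from S->A A we get {a, d}; from S->epsilon we get {epsilon}. So FIRST(S) = {epsilon, a, d}.
FOLLOW(S) includes $ since S is the start symbol.
FOLLOW(S): S appears on no right-hand side. Thus FOLLOW(S) = {$}.
For S -> A A: FIRST(A A) = {a, d}, so it goes in M[S, t] for t ∈ {a, d}.
For S -> epsilon: FIRST(epsilon) = {epsilon}, so it goes in M[S, t] for t ∈ {}; since epsilon ∈ FIRST, also for every t ∈ FOLLOW(S) = {$}.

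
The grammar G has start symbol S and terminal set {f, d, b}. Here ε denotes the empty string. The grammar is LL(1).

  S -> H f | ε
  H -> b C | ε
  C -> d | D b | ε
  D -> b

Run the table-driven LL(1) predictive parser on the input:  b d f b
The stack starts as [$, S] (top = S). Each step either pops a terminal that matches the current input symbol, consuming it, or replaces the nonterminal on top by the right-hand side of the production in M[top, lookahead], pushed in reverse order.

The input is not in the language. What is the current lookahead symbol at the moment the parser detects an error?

b

step 1: stack=$ S  input=b d f b $  — expand S -> H f
step 2: stack=$ f H  input=b d f b $  — expand H -> b C
step 3: stack=$ f C b  input=b d f b $  — match b
step 4: stack=$ f C  input=d f b $  — expand C -> d
step 5: stack=$ f d  input=d f b $  — match d
step 6: stack=$ f  input=f b $  — match f
step 7: stack=$  input=b $  — error: stack empty but input remains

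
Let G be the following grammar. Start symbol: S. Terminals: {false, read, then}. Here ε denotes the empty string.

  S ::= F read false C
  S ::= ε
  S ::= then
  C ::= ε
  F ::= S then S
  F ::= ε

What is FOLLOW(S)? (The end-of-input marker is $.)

FIRST(C) = {ε}
FIRST(S) = {ε, read, then}  (via F read false C)
FIRST(F) = {ε, read, then}  (via S then S)
FOLLOW(S) includes $ since S is the start symbol.
FOLLOW(F): in S::=F read false C, F is followed by read false C with FIRST {read}. Thus FOLLOW(F) = {read}.
FOLLOW(S): in F::=S then S (occurrence 1), S is followed by then S with FIRST {then}; in F::=S then S (occurrence 2), the suffix after S is empty, so FOLLOW(S) ⊇ FOLLOW(F) = {read}. Thus FOLLOW(S) = {$, read, then}.
FOLLOW(C): in S::=F read false C, the suffix after C is empty, so FOLLOW(C) ⊇ FOLLOW(S) = {$, read, then}. Thus FOLLOW(C) = {$, read, then}.

{$, read, then}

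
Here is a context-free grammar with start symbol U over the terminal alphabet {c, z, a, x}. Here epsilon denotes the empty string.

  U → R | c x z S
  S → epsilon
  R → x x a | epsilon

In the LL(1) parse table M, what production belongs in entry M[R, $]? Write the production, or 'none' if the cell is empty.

R → epsilon

FIRST(S): from S→epsilon we get {epsilon}. So FIRST(S) = {epsilon}.
FIRST(R): from R→x x a we get {x}; from R→epsilon we get {epsilon}. So FIRST(R) = {epsilon, x}.
FIRST(U): from U→R we get {epsilon, x}; from U→c x z S we get {c}. So FIRST(U) = {epsilon, c, x}.
FOLLOW(U) includes $ since U is the start symbol.
FOLLOW(U): U appears on no right-hand side. Thus FOLLOW(U) = {$}.
FOLLOW(R): in U→R, the suffix after R is empty, so FOLLOW(R) ⊇ FOLLOW(U) = {$}. Thus FOLLOW(R) = {$}.
For R → x x a: FIRST(x x a) = {x}, so it goes in M[R, t] for t ∈ {x}.
For R → epsilon: FIRST(epsilon) = {epsilon}, so it goes in M[R, t] for t ∈ {}; since epsilon ∈ FIRST, also for every t ∈ FOLLOW(R) = {$}.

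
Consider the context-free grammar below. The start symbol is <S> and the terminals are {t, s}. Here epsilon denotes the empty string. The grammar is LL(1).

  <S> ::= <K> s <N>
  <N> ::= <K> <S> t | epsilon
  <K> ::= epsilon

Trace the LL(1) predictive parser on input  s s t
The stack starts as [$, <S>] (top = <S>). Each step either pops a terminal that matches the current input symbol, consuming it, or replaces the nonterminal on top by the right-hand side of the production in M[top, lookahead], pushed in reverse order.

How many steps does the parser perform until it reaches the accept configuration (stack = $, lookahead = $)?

10

      Stack          Input    Action
   1  $ <S>          s s t $  expand <S> ::= <K> s <N>
   2  $ <N> s <K>    s s t $  expand <K> ::= epsilon
   3  $ <N> s        s s t $  match s
   4  $ <N>          s t $    expand <N> ::= <K> <S> t
   5  $ t <S> <K>    s t $    expand <K> ::= epsilon
   6  $ t <S>        s t $    expand <S> ::= <K> s <N>
   7  $ t <N> s <K>  s t $    expand <K> ::= epsilon
   8  $ t <N> s      s t $    match s
   9  $ t <N>        t $      expand <N> ::= epsilon
  10  $ t            t $      match t
Accept reached after 10 steps.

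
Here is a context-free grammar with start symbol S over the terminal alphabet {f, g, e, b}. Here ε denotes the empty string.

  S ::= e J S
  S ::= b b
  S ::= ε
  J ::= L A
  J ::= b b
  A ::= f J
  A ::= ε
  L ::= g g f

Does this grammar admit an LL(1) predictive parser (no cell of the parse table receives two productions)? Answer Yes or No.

FIRST(S) = {ε, b, e}
FIRST(J) = {b, g}
FIRST(A) = {ε, f}
FIRST(L) = {g}
FOLLOW(S) = {$}
FOLLOW(J) = {$, b, e}
FOLLOW(A) = {$, b, e}
FOLLOW(L) = {$, b, e, f}
Each cell of M receives at most one production.

Yes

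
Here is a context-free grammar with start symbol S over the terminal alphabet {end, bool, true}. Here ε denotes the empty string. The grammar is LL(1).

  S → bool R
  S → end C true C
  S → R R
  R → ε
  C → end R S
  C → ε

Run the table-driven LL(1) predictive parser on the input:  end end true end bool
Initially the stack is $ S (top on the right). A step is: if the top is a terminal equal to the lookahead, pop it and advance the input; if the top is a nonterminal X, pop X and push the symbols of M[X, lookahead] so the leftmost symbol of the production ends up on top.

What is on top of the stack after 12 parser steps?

step 1: stack=$ S  input=end end true end bool $  — expand S → end C true C
step 2: stack=$ C true C end  input=end end true end bool $  — match end
step 3: stack=$ C true C  input=end true end bool $  — expand C → end R S
step 4: stack=$ C true S R end  input=end true end bool $  — match end
step 5: stack=$ C true S R  input=true end bool $  — expand R → ε
step 6: stack=$ C true S  input=true end bool $  — expand S → R R
step 7: stack=$ C true R R  input=true end bool $  — expand R → ε
step 8: stack=$ C true R  input=true end bool $  — expand R → ε
step 9: stack=$ C true  input=true end bool $  — match true
step 10: stack=$ C  input=end bool $  — expand C → end R S
step 11: stack=$ S R end  input=end bool $  — match end
step 12: stack=$ S R  input=bool $  — expand R → ε
Stack after step 12: $ S (top = S).

S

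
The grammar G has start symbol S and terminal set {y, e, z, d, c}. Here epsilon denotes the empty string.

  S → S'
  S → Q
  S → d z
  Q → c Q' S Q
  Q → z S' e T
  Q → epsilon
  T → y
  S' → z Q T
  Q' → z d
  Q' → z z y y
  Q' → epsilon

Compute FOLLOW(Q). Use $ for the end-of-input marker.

FIRST(Q): from Q→c Q' S Q we get {c}; from Q→z S' e T we get {z}; from Q→epsilon we get {epsilon}. So FIRST(Q) = {epsilon, c, z}.
FIRST(T): from T→y we get {y}. So FIRST(T) = {y}.
FIRST(S'): from S'→z Q T we get {z}. So FIRST(S') = {z}.
FIRST(Q'): from Q'→z d we get {z}; from Q'→z z y y we get {z}; from Q'→epsilon we get {epsilon}. So FIRST(Q') = {epsilon, z}.
FIRST(S): from S→S' we get {z}; from S→Q we get {epsilon, c, z}; from S→d z we get {d}. So FIRST(S) = {epsilon, c, d, z}.
FOLLOW(S) includes $ since S is the start symbol.
FOLLOW(S): in Q→c Q' S Q, S is followed by Q with FIRST {epsilon, c, z}; in Q→c Q' S Q, the suffix after S is nullable, so FOLLOW(S) ⊇ FOLLOW(Q) = {$, c, y, z}. Thus FOLLOW(S) = {$, c, y, z}.
FOLLOW(Q): in S→Q, the suffix after Q is empty, so FOLLOW(Q) ⊇ FOLLOW(S) = {$, c, y, z}; in Q→c Q' S Q, the suffix after Q is empty (adds nothing new); in S'→z Q T, Q is followed by T with FIRST {y}. Thus FOLLOW(Q) = {$, c, y, z}.
FOLLOW(S'): in S→S', the suffix after S' is empty, so FOLLOW(S') ⊇ FOLLOW(S) = {$, c, y, z}; in Q→z S' e T, S' is followed by e T with FIRST {e}. Thus FOLLOW(S') = {$, c, e, y, z}.
FOLLOW(T): in Q→z S' e T, the suffix after T is empty, so FOLLOW(T) ⊇ FOLLOW(Q) = {$, c, y, z}; in S'→z Q T, the suffix after T is empty, so FOLLOW(T) ⊇ FOLLOW(S') = {$, c, e, y, z}. Thus FOLLOW(T) = {$, c, e, y, z}.
FOLLOW(Q'): in Q→c Q' S Q, Q' is followed by S Q with FIRST {epsilon, c, d, z}; in Q→c Q' S Q, the suffix after Q' is nullable, so FOLLOW(Q') ⊇ FOLLOW(Q) = {$, c, y, z}. Thus FOLLOW(Q') = {$, c, d, y, z}.

{$, c, y, z}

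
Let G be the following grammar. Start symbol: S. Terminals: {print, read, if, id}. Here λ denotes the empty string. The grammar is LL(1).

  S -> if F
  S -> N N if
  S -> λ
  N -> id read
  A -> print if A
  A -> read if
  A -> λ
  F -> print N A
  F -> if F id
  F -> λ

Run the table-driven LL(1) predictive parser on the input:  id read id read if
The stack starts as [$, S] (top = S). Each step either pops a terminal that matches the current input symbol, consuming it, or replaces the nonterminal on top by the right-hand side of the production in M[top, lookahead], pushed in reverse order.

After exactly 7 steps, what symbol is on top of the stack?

if

step 1: stack=$ S  input=id read id read if $  — expand S -> N N if
step 2: stack=$ if N N  input=id read id read if $  — expand N -> id read
step 3: stack=$ if N read id  input=id read id read if $  — match id
step 4: stack=$ if N read  input=read id read if $  — match read
step 5: stack=$ if N  input=id read if $  — expand N -> id read
step 6: stack=$ if read id  input=id read if $  — match id
step 7: stack=$ if read  input=read if $  — match read
Stack after step 7: $ if (top = if).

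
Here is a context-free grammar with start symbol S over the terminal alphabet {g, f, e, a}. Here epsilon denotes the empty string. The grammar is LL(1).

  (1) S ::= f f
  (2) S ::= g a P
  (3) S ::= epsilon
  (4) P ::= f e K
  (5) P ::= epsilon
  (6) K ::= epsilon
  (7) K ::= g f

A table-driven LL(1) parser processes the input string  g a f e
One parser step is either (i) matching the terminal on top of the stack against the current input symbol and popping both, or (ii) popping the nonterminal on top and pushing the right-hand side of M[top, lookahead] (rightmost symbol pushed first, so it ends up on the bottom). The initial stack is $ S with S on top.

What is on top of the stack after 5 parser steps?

e

step 1: stack=$ S  input=g a f e $  — expand S ::= g a P
step 2: stack=$ P a g  input=g a f e $  — match g
step 3: stack=$ P a  input=a f e $  — match a
step 4: stack=$ P  input=f e $  — expand P ::= f e K
step 5: stack=$ K e f  input=f e $  — match f
Stack after step 5: $ K e (top = e).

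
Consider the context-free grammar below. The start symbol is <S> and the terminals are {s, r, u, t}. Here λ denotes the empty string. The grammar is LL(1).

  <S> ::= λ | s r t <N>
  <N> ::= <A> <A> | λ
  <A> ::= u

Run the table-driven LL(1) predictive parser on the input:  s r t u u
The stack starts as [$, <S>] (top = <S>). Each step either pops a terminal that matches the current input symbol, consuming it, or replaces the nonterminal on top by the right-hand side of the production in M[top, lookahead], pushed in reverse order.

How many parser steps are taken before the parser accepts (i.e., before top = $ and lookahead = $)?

9

     Stack        Input        Action
  1  $ <S>        s r t u u $  expand <S> ::= s r t <N>
  2  $ <N> t r s  s r t u u $  match s
  3  $ <N> t r    r t u u $    match r
  4  $ <N> t      t u u $      match t
  5  $ <N>        u u $        expand <N> ::= <A> <A>
  6  $ <A> <A>    u u $        expand <A> ::= u
  7  $ <A> u      u u $        match u
  8  $ <A>        u $          expand <A> ::= u
  9  $ u          u $          match u
Accept reached after 9 steps.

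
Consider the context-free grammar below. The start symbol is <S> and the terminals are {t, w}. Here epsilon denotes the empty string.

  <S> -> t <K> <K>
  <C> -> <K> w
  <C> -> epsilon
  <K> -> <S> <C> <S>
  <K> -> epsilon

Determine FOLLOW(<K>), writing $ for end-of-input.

FIRST(<S>): from <S>->t <K> <K> we get {t}. So FIRST(<S>) = {t}.
FIRST(<K>): from <K>-><S> <C> <S> we get {t}; from <K>->epsilon we get {epsilon}. So FIRST(<K>) = {epsilon, t}.
FIRST(<C>): from <C>-><K> w we get {t, w}; from <C>->epsilon we get {epsilon}. So FIRST(<C>) = {epsilon, t, w}.
FOLLOW(<S>) includes $ since <S> is the start symbol.
FOLLOW(<C>): in <K>-><S> <C> <S>, <C> is followed by <S> with FIRST {t}. Thus FOLLOW(<C>) = {t}.
FOLLOW(<S>): in <K>-><S> <C> <S> (occurrence 1), <S> is followed by <C> <S> with FIRST {t, w}; in <K>-><S> <C> <S> (occurrence 2), the suffix after <S> is empty, so FOLLOW(<S>) ⊇ FOLLOW(<K>) = {$, t, w}. Thus FOLLOW(<S>) = {$, t, w}.
FOLLOW(<K>): in <S>->t <K> <K> (occurrence 1), <K> is followed by <K> with FIRST {epsilon, t}; in <S>->t <K> <K> (occurrence 1), the suffix after <K> is nullable, so FOLLOW(<K>) ⊇ FOLLOW(<S>) = {$, t, w}; in <S>->t <K> <K> (occurrence 2), the suffix after <K> is empty, so FOLLOW(<K>) ⊇ FOLLOW(<S>) = {$, t, w}; in <C>-><K> w, <K> is followed by w with FIRST {w}. Thus FOLLOW(<K>) = {$, t, w}.

{$, t, w}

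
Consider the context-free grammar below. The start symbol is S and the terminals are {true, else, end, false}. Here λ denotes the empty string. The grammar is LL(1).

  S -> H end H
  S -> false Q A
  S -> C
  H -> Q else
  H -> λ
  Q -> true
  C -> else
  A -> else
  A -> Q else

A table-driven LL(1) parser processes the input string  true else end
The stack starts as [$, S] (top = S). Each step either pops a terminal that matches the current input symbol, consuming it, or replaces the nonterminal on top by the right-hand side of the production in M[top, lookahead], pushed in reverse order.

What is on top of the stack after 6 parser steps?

H

     Stack              Input            Action
  1  $ S                true else end $  expand S -> H end H
  2  $ H end H          true else end $  expand H -> Q else
  3  $ H end else Q     true else end $  expand Q -> true
  4  $ H end else true  true else end $  match true
  5  $ H end else       else end $       match else
  6  $ H end            end $            match end
Stack after step 6: $ H (top = H).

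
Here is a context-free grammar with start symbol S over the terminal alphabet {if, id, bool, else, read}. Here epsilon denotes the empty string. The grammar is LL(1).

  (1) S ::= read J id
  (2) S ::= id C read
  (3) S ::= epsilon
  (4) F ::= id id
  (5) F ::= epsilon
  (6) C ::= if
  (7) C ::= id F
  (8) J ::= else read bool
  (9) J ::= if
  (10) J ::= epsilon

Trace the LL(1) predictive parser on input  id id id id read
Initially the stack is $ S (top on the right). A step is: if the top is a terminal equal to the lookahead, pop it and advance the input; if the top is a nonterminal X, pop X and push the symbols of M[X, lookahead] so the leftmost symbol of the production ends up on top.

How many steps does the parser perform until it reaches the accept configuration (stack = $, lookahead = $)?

8

     Stack         Input               Action
  1  $ S           id id id id read $  expand S ::= id C read
  2  $ read C id   id id id id read $  match id
  3  $ read C      id id id read $     expand C ::= id F
  4  $ read F id   id id id read $     match id
  5  $ read F      id id read $        expand F ::= id id
  6  $ read id id  id id read $        match id
  7  $ read id     id read $           match id
  8  $ read        read $              match read
Accept reached after 8 steps.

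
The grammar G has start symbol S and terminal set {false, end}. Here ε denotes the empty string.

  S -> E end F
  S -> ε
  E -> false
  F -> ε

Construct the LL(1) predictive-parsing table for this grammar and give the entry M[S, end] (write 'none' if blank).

none

FIRST(E) = {false}
FIRST(F) = {ε}
FIRST(S) = {ε, false}  (via E end F)
FOLLOW(S) includes $ since S is the start symbol.
FOLLOW(S): S appears on no right-hand side. Thus FOLLOW(S) = {$}.
For S -> E end F: FIRST(E end F) = {false}, so it goes in M[S, t] for t ∈ {false}.
For S -> ε: FIRST(ε) = {ε}, so it goes in M[S, t] for t ∈ {}; since ε ∈ FIRST, also for every t ∈ FOLLOW(S) = {$}.
None of these place a production in M[S, end].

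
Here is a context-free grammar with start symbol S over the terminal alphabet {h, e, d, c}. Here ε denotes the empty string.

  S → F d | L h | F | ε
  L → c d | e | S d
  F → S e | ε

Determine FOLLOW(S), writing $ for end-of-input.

FIRST(S): from S→F d we get {c, d, e}; from S→L h we get {c, d, e}; from S→F we get {ε, c, d, e}; from S→ε we get {ε}. So FIRST(S) = {ε, c, d, e}.
FIRST(L): from L→c d we get {c}; from L→e we get {e}; from L→S d we get {c, d, e}. So FIRST(L) = {c, d, e}.
FIRST(F): from F→S e we get {c, d, e}; from F→ε we get {ε}. So FIRST(F) = {ε, c, d, e}.
FOLLOW(S) includes $ since S is the start symbol.
FOLLOW(S): in L→S d, S is followed by d with FIRST {d}; in F→S e, S is followed by e with FIRST {e}. Thus FOLLOW(S) = {$, d, e}.
FOLLOW(L): in S→L h, L is followed by h with FIRST {h}. Thus FOLLOW(L) = {h}.
FOLLOW(F): in S→F d, F is followed by d with FIRST {d}; in S→F, the suffix after F is empty, so FOLLOW(F) ⊇ FOLLOW(S) = {$, d, e}. Thus FOLLOW(F) = {$, d, e}.

{$, d, e}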